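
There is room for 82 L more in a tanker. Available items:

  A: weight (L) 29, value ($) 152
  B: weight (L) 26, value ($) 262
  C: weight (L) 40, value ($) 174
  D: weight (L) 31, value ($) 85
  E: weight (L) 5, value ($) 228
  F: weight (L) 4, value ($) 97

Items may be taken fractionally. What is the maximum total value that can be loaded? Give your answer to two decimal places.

817.30

Greedy by value/weight ratio, highest first.
Ratios (sorted): E 45.60, F 24.25, B 10.08, A 5.24, C 4.35, D 2.74
take E (5 @ 228); take F (4 @ 97); take B (26 @ 262); take A (29 @ 152); take 18/40 of C → 78.30. Capacity used 82/82.
Total value = 817.30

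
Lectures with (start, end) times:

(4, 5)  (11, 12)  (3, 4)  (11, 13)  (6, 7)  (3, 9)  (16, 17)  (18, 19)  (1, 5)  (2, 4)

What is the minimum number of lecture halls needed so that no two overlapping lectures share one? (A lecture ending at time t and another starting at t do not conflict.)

4

starts: [1, 2, 3, 3, 4, 6, 11, 11, 16, 18]
ends:   [4, 4, 5, 5, 7, 9, 12, 13, 17, 19]
s1→1 s2→2 s3→3 s3→4  — peak 4.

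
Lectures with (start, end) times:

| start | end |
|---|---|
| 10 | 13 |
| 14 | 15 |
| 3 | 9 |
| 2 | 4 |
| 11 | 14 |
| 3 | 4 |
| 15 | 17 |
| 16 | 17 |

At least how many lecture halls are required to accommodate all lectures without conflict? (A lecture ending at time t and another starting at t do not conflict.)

3

The answer is the maximum number of intervals overlapping at any instant.
starts: [2, 3, 3, 10, 11, 14, 15, 16]
ends:   [4, 4, 9, 13, 14, 15, 17, 17]
s2→1 s3→2 s3→3  — peak 3.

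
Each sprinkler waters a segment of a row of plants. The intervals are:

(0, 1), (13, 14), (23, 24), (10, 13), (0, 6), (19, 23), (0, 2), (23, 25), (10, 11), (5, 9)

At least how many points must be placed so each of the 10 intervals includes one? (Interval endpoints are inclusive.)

Sort by right endpoint; whenever an interval is uncovered, place a point at its right end.
By right end: [0,1]  [0,2]  [0,6]  [5,9]  [10,11]  [10,13]  [13,14]  [19,23]  [23,24]  [23,25]
[0,1] uncovered → point at 1; [5,9] uncovered → point at 9; [10,11] uncovered → point at 11; [13,14] uncovered → point at 14; [19,23] uncovered → point at 23.
Points: 1, 9, 11, 14, 23 (5 total).

5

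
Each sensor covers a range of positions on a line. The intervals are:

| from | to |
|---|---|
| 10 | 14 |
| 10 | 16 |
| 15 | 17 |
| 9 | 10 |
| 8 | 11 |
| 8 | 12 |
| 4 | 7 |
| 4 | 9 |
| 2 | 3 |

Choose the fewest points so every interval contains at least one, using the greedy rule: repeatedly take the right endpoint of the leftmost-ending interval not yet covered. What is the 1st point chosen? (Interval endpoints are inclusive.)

3

Sorted: [2,3] [4,7] [4,9] [9,10] [8,11] [8,12] [10,14] [10,16] [15,17]
{[2,3]} hit by 3; {[4,7],[4,9]} hit by 7; {[9,10],[8,11],[8,12],[10,14],[10,16]} hit by 10; {[15,17]} hit by 17.
Points: 3, 7, 10, 17 (4 total).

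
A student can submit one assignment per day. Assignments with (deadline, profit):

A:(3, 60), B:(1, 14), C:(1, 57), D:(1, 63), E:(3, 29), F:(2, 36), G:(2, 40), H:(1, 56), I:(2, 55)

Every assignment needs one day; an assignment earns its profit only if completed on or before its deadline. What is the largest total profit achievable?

By profit: D(d1,63), A(d3,60), C(d1,57), H(d1,56), I(d2,55), G(d2,40), F(d2,36), E(d3,29), B(d1,14)
D→slot 1; A→slot 3; C skipped; H skipped; I→slot 2; G skipped; F skipped; E skipped; B skipped.
Profit = 63 + 55 + 60 = 178

178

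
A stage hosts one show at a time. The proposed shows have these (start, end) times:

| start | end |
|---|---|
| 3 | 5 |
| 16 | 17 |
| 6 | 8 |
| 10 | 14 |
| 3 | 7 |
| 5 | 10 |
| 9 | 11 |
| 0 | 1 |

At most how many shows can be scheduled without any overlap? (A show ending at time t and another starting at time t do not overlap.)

5

Sorted by end: (0,1)  (3,5)  (3,7)  (6,8)  (5,10)  (9,11)  (10,14)  (16,17)
take (0,1); take (3,5); take (6,8); take (9,11); take (16,17).
Selected 5 shows.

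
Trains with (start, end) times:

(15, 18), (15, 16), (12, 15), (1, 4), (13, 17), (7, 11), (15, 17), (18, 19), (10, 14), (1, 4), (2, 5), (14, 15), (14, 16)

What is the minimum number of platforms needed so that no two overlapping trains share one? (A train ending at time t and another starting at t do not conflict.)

5

The answer is the maximum number of intervals overlapping at any instant.
starts: [1, 1, 2, 7, 10, 12, 13, 14, 14, 15, 15, 15, 18]
ends:   [4, 4, 5, 11, 14, 15, 15, 16, 16, 17, 17, 18, 19]
s1→1 s1→2 s2→3 e4→2 e4→1 e5→0 s7→1 s10→2 e11→1 s12→2 s13→3 e14→2 s14→3 s14→4 e15→3 e15→2 s15→3 s15→4 s15→5  — peak 5.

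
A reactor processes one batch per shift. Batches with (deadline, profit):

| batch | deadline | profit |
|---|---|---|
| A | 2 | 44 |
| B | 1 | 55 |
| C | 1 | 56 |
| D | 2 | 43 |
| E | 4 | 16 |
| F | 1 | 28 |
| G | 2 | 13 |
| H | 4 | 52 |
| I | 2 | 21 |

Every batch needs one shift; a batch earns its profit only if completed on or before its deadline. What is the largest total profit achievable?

Sort by profit descending; place each in the latest free slot ≤ its deadline.
By profit: C(d1,56), B(d1,55), H(d4,52), A(d2,44), D(d2,43), F(d1,28), I(d2,21), E(d4,16), G(d2,13)
C→slot 1; B skipped; H→slot 4; A→slot 2; D skipped; F skipped; I skipped; E→slot 3; G skipped.
Profit = 56 + 44 + 16 + 52 = 168

168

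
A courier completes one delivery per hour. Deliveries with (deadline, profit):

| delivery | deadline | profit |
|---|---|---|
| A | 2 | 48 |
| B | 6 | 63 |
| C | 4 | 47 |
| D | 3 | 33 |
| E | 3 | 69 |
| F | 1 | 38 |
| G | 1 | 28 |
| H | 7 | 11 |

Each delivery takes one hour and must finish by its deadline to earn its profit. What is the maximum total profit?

Profit order: E=69 B=63 A=48 C=47 F=38 D=33 G=28 H=11
Assign: E→slot 3, B→slot 6, A→slot 2, C→slot 4, F→slot 1, D skipped, G skipped, H→slot 7.
Slots: [1:F] [2:A] [3:E] [4:C] [6:B] [7:H]
Profit = 38 + 48 + 69 + 47 + 63 + 11 = 276

276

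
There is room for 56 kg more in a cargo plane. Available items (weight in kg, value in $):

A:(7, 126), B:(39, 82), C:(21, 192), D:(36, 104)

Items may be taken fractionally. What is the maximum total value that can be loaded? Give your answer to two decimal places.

Sort by value per unit weight and fill in that order.
Order: A (126/7=18.00) > C (192/21=9.14) > D (104/36=2.89) > B (82/39=2.10)
Fill: take A (7 @ 126) → take C (21 @ 192) → take 28/36 of D → 80.89; 56/56 used.
Total value = 398.89

398.89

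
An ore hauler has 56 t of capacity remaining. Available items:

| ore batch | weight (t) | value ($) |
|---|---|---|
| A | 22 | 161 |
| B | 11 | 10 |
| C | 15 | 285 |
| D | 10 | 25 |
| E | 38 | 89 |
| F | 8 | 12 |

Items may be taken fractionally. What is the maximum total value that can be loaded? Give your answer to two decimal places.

492.08

Sort by value per unit weight and fill in that order.
Ratios (sorted): C 19.00, A 7.32, D 2.50, E 2.34, F 1.50, B 0.91
take C (15 @ 285); take A (22 @ 161); take D (10 @ 25); take 9/38 of E → 21.08. Capacity used 56/56.
Total value = 492.08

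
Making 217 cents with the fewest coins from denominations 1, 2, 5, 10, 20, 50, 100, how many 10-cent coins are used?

1

Greedy: take as many of the largest coin as possible, then repeat with the remainder.
217 = 2×100 + 1×10 + 1×5 + 1×2
Count of 10: 1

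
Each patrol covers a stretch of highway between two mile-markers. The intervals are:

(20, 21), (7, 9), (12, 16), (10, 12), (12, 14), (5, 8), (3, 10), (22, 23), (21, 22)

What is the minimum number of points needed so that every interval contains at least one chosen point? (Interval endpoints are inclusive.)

4

Sort by right endpoint; whenever an interval is uncovered, place a point at its right end.
Sorted: [5,8] [7,9] [3,10] [10,12] [12,14] [12,16] [20,21] [21,22] [22,23]
{[5,8],[7,9],[3,10]} hit by 8; {[10,12],[12,14],[12,16]} hit by 12; {[20,21],[21,22]} hit by 21; {[22,23]} hit by 23.
Points: 8, 12, 21, 23 (4 total).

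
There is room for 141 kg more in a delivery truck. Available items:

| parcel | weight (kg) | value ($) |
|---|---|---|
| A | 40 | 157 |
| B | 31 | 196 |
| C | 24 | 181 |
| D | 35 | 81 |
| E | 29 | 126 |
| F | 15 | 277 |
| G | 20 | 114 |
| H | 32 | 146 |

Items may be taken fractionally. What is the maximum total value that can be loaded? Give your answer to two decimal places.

Greedy by value/weight ratio, highest first.
Ratios (sorted): F 18.47, C 7.54, B 6.32, G 5.70, H 4.56, E 4.34, A 3.92, D 2.31
take F (15 @ 277); take C (24 @ 181); take B (31 @ 196); take G (20 @ 114); take H (32 @ 146); take 19/29 of E → 82.55. Capacity used 141/141.
Total value = 996.55

996.55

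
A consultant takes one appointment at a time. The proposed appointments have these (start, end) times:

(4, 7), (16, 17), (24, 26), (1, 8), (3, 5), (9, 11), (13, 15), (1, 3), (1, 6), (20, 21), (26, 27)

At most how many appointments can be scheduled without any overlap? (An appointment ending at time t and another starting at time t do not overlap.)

Order by finish time; keep every interval that doesn't clash with the previous kept one.
By end time: (1,3), (3,5), (1,6), (4,7), (1,8), (9,11), (13,15), (16,17), (20,21), (24,26), (26,27).
Pick (1,3); next start ≥ 3 → (3,5); next start ≥ 5 → (9,11); next start ≥ 11 → (13,15); next start ≥ 15 → (16,17); next start ≥ 17 → (20,21); next start ≥ 21 → (24,26); next start ≥ 26 → (26,27).
Selected 8 appointments.

8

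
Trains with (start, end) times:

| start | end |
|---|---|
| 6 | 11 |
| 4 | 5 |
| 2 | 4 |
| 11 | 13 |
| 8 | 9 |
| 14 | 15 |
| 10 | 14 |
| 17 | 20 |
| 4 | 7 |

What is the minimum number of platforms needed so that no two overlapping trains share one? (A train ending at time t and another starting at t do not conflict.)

Count concurrent intervals with a sweep; the peak is the room count.
starts: [2, 4, 4, 6, 8, 10, 11, 14, 17]
ends:   [4, 5, 7, 9, 11, 13, 14, 15, 20]
s2→1 e4→0 s4→1 s4→2  — peak 2.

2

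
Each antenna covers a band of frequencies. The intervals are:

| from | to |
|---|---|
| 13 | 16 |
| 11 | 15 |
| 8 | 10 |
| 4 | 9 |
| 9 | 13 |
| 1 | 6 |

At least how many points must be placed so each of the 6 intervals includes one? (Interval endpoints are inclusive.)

3

Process intervals by earliest right end; each time one isn't hit yet, stab at its right endpoint.
Sorted: [1,6] [4,9] [8,10] [9,13] [11,15] [13,16]
{[1,6],[4,9]} hit by 6; {[8,10],[9,13]} hit by 10; {[11,15],[13,16]} hit by 15.
Points: 6, 10, 15 (3 total).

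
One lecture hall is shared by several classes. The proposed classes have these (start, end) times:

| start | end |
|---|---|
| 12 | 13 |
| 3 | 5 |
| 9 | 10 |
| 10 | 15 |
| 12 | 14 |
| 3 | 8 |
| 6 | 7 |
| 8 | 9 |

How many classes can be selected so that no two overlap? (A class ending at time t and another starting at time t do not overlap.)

Sorted by end: (3,5)  (6,7)  (3,8)  (8,9)  (9,10)  (12,13)  (12,14)  (10,15)
take (3,5); take (6,7); take (8,9); take (9,10); take (12,13); skip (12,14); skip (10,15).
Selected 5 classes.

5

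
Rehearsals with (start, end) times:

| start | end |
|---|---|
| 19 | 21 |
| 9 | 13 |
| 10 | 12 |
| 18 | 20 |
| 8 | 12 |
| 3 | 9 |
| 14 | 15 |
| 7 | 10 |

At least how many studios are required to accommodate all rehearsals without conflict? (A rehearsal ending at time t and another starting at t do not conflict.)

3

starts: [3, 7, 8, 9, 10, 14, 18, 19]
ends:   [9, 10, 12, 12, 13, 15, 20, 21]
s3→1 s7→2 s8→3  — peak 3.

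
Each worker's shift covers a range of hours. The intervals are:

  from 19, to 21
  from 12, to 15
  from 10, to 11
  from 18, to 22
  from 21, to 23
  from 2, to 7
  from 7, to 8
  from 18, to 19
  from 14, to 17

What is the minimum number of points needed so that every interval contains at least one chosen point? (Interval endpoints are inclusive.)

5

Sort by right endpoint; whenever an interval is uncovered, place a point at its right end.
By right end: [2,7]  [7,8]  [10,11]  [12,15]  [14,17]  [18,19]  [19,21]  [18,22]  [21,23]
[2,7] uncovered → point at 7; [10,11] uncovered → point at 11; [12,15] uncovered → point at 15; [18,19] uncovered → point at 19; [21,23] uncovered → point at 23.
Points: 7, 11, 15, 19, 23 (5 total).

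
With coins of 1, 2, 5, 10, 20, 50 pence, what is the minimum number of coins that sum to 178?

7

Use the largest denomination that fits, subtract, and repeat.
178 − 3×50→28 − 1×20→8 − 1×5→3 − 1×2→1 − 1×1→0
Total coins = 3 + 1 + 1 + 1 + 1 = 7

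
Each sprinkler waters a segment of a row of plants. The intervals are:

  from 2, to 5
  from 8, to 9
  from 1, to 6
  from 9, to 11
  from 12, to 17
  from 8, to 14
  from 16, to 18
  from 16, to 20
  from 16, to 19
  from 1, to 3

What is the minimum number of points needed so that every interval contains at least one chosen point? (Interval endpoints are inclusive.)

Process intervals by earliest right end; each time one isn't hit yet, stab at its right endpoint.
Sorted: [1,3] [2,5] [1,6] [8,9] [9,11] [8,14] [12,17] [16,18] [16,19] [16,20]
{[1,3],[2,5],[1,6]} hit by 3; {[8,9],[9,11],[8,14]} hit by 9; {[12,17],[16,18],[16,19],[16,20]} hit by 17.
Points: 3, 9, 17 (3 total).

3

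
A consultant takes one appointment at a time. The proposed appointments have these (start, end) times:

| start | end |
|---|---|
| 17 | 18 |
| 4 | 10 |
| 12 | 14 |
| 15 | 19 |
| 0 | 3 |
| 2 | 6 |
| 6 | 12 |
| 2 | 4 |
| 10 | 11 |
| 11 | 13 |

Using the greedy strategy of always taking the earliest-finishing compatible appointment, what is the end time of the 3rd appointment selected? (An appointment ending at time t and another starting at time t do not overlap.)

Sort by end time and greedily take each interval whose start is ≥ the last chosen end.
By end time: (0,3), (2,4), (2,6), (4,10), (10,11), (6,12), (11,13), (12,14), (17,18), (15,19).
Pick (0,3); next start ≥ 3 → (4,10); next start ≥ 10 → (10,11); next start ≥ 11 → (11,13); next start ≥ 13 → (17,18).
Selected: (0,3) (4,10) (10,11) (11,13) (17,18)

11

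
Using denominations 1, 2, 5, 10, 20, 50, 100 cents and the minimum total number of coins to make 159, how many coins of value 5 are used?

1

Greedy: take as many of the largest coin as possible, then repeat with the remainder.
159 = 1×100 + 1×50 + 1×5 + 2×2
Count of 5: 1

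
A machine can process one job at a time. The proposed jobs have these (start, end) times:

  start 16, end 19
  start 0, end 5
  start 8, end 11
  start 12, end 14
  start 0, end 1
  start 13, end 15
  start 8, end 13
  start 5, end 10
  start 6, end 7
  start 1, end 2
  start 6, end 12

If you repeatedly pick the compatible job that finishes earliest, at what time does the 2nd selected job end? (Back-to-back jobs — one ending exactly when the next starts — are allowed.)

2

Order by finish time; keep every interval that doesn't clash with the previous kept one.
By end time: (0,1), (1,2), (0,5), (6,7), (5,10), (8,11), (6,12), (8,13), (12,14), (13,15), (16,19).
Pick (0,1); next start ≥ 1 → (1,2); next start ≥ 2 → (6,7); next start ≥ 7 → (8,11); next start ≥ 11 → (12,14); next start ≥ 14 → (16,19).
Selected: (0,1) (1,2) (6,7) (8,11) (12,14) (16,19)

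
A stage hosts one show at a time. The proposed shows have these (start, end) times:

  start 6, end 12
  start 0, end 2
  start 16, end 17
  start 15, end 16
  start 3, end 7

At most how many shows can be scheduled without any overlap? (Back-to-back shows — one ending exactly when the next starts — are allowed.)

Sort by end time and greedily take each interval whose start is ≥ the last chosen end.
By end time: (0,2), (3,7), (6,12), (15,16), (16,17).
Pick (0,2); next start ≥ 2 → (3,7); next start ≥ 7 → (15,16); next start ≥ 16 → (16,17).
Selected 4 shows.

4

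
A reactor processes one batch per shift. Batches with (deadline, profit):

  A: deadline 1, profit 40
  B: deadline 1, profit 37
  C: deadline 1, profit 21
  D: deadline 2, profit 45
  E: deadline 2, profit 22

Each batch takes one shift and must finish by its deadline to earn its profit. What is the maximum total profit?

85

Take jobs in profit order; each goes to the latest open slot no later than its deadline.
By profit: D(d2,45), A(d1,40), B(d1,37), E(d2,22), C(d1,21)
D→slot 2; A→slot 1; B skipped; E skipped; C skipped.
Profit = 40 + 45 = 85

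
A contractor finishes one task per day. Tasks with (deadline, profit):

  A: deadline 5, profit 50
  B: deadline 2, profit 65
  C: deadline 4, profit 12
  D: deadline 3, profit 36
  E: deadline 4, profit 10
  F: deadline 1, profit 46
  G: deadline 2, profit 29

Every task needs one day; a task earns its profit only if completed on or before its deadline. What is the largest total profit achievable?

209

By profit: B(d2,65), A(d5,50), F(d1,46), D(d3,36), G(d2,29), C(d4,12), E(d4,10)
B→slot 2; A→slot 5; F→slot 1; D→slot 3; G skipped; C→slot 4; E skipped.
Profit = 46 + 65 + 36 + 12 + 50 = 209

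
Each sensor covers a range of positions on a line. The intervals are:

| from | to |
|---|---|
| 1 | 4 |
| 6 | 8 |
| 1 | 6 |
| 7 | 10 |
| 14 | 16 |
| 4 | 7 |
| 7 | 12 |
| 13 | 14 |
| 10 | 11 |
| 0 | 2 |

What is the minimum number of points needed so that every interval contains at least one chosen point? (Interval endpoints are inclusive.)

Sort by right endpoint; whenever an interval is uncovered, place a point at its right end.
Sorted: [0,2] [1,4] [1,6] [4,7] [6,8] [7,10] [10,11] [7,12] [13,14] [14,16]
{[0,2],[1,4],[1,6]} hit by 2; {[4,7],[6,8],[7,10]} hit by 7; {[10,11],[7,12]} hit by 11; {[13,14],[14,16]} hit by 14.
Points: 2, 7, 11, 14 (4 total).

4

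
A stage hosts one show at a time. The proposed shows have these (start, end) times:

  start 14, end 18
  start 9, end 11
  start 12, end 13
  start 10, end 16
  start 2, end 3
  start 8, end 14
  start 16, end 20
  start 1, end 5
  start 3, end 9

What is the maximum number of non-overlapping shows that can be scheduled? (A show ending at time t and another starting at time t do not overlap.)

5

Sorted by end: (2,3)  (1,5)  (3,9)  (9,11)  (12,13)  (8,14)  (10,16)  (14,18)  (16,20)
take (2,3); skip (1,5); take (3,9); take (9,11); take (12,13); skip (8,14); take (14,18).
Selected 5 shows.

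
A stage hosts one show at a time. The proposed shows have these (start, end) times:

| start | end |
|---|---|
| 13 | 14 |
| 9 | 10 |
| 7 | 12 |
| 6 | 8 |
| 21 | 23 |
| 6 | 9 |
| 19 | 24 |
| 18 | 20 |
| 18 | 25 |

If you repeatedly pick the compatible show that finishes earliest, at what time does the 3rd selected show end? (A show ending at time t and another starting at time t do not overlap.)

Order by finish time; keep every interval that doesn't clash with the previous kept one.
By end time: (6,8), (6,9), (9,10), (7,12), (13,14), (18,20), (21,23), (19,24), (18,25).
Pick (6,8); next start ≥ 8 → (9,10); next start ≥ 10 → (13,14); next start ≥ 14 → (18,20); next start ≥ 20 → (21,23).
Selected: (6,8) (9,10) (13,14) (18,20) (21,23)

14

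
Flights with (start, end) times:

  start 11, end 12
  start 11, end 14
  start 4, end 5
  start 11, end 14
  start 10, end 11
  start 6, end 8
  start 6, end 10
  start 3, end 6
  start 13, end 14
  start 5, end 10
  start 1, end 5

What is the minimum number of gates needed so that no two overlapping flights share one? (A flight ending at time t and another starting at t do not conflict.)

starts: [1, 3, 4, 5, 6, 6, 10, 11, 11, 11, 13]
ends:   [5, 5, 6, 8, 10, 10, 11, 12, 14, 14, 14]
s1→1 s3→2 s4→3  — peak 3.

3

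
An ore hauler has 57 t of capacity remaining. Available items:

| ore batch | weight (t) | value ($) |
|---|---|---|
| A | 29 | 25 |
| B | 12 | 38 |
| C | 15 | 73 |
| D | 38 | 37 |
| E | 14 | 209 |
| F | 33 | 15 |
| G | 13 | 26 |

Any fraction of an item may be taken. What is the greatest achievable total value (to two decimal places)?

Order: E (209/14=14.93) > C (73/15=4.87) > B (38/12=3.17) > G (26/13=2.00) > D (37/38=0.97) > A (25/29=0.86) > F (15/33=0.45)
Fill: take E (14 @ 209) → take C (15 @ 73) → take B (12 @ 38) → take G (13 @ 26) → take 3/38 of D → 2.92; 57/57 used.
Total value = 348.92

348.92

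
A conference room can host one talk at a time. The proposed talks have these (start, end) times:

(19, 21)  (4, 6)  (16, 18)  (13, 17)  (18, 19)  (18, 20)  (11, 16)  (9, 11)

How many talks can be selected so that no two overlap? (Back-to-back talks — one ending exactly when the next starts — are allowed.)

6

Sorted by end: (4,6)  (9,11)  (11,16)  (13,17)  (16,18)  (18,19)  (18,20)  (19,21)
take (4,6); take (9,11); take (11,16); skip (13,17); take (16,18); take (18,19); take (19,21).
Selected 6 talks.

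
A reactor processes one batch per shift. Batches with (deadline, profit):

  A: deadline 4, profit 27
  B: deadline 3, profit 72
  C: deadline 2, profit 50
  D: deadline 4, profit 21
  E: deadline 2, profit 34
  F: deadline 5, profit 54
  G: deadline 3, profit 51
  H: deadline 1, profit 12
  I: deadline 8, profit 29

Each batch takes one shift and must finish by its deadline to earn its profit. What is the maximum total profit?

283

Sort by profit descending; place each in the latest free slot ≤ its deadline.
By profit: B(d3,72), F(d5,54), G(d3,51), C(d2,50), E(d2,34), I(d8,29), A(d4,27), D(d4,21), H(d1,12)
B→slot 3; F→slot 5; G→slot 2; C→slot 1; E skipped; I→slot 8; A→slot 4; D skipped; H skipped.
Profit = 50 + 51 + 72 + 27 + 54 + 29 = 283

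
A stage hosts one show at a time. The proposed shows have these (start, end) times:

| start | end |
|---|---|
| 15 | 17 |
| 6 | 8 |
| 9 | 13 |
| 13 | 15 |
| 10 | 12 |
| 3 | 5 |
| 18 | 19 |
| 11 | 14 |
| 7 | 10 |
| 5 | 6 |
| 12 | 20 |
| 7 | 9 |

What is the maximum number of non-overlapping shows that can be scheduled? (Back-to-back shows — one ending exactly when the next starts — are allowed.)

Sorted by end: (3,5)  (5,6)  (6,8)  (7,9)  (7,10)  (10,12)  (9,13)  (11,14)  (13,15)  (15,17)  (18,19)  (12,20)
take (3,5); take (5,6); take (6,8); take (10,12); skip (9,13); take (13,15); take (15,17); take (18,19).
Selected 7 shows.

7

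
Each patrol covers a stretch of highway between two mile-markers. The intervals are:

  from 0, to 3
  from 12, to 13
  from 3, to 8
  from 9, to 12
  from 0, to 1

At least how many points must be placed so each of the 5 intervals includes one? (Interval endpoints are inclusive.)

3

Sorted: [0,1] [0,3] [3,8] [9,12] [12,13]
{[0,1],[0,3]} hit by 1; {[3,8]} hit by 8; {[9,12],[12,13]} hit by 12.
Points: 1, 8, 12 (3 total).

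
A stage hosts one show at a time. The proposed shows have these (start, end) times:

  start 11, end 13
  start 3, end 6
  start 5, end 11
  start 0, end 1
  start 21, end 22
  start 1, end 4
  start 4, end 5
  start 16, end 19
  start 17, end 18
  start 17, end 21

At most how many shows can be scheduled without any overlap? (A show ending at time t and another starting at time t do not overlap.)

Sorted by end: (0,1)  (1,4)  (4,5)  (3,6)  (5,11)  (11,13)  (17,18)  (16,19)  (17,21)  (21,22)
take (0,1); take (1,4); take (4,5); take (5,11); take (11,13); take (17,18); take (21,22).
Selected 7 shows.

7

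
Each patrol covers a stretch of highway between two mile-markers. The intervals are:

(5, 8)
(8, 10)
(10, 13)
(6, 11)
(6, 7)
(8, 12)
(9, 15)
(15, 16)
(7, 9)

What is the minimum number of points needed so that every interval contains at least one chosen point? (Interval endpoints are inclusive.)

3

Sort by right endpoint; whenever an interval is uncovered, place a point at its right end.
Sorted: [6,7] [5,8] [7,9] [8,10] [6,11] [8,12] [10,13] [9,15] [15,16]
{[6,7],[5,8],[7,9]} hit by 7; {[8,10],[6,11],[8,12],[10,13],[9,15]} hit by 10; {[15,16]} hit by 16.
Points: 7, 10, 16 (3 total).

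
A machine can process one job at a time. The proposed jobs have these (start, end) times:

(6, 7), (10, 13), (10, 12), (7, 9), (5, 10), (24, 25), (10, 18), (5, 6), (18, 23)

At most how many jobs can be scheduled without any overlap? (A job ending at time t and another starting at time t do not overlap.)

Order by finish time; keep every interval that doesn't clash with the previous kept one.
Sorted by end: (5,6)  (6,7)  (7,9)  (5,10)  (10,12)  (10,13)  (10,18)  (18,23)  (24,25)
take (5,6); take (6,7); take (7,9); take (10,12); skip (10,13); take (18,23); take (24,25).
Selected 6 jobs.

6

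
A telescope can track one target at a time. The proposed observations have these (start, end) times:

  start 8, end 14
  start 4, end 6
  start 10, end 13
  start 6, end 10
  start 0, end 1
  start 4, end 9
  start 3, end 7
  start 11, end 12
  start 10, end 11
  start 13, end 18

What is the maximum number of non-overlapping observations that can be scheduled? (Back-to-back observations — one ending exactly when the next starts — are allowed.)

Greedy by earliest finish: after sorting by end time, pick each interval compatible with the last pick.
By end time: (0,1), (4,6), (3,7), (4,9), (6,10), (10,11), (11,12), (10,13), (8,14), (13,18).
Pick (0,1); next start ≥ 1 → (4,6); next start ≥ 6 → (6,10); next start ≥ 10 → (10,11); next start ≥ 11 → (11,12); next start ≥ 12 → (13,18).
Selected 6 observations.

6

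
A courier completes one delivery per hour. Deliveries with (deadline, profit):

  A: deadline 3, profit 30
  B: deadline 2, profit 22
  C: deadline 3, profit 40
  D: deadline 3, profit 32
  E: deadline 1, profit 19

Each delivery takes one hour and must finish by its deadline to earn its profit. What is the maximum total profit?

102

Sort by profit descending; place each in the latest free slot ≤ its deadline.
Profit order: C=40 D=32 A=30 B=22 E=19
Assign: C→slot 3, D→slot 2, A→slot 1, B skipped, E skipped.
Slots: [1:A] [2:D] [3:C]
Profit = 30 + 32 + 40 = 102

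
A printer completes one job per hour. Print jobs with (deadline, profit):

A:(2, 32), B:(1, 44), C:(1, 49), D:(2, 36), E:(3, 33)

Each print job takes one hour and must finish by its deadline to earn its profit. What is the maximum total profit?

118

Take jobs in profit order; each goes to the latest open slot no later than its deadline.
By profit: C(d1,49), B(d1,44), D(d2,36), E(d3,33), A(d2,32)
C→slot 1; B skipped; D→slot 2; E→slot 3; A skipped.
Profit = 49 + 36 + 33 = 118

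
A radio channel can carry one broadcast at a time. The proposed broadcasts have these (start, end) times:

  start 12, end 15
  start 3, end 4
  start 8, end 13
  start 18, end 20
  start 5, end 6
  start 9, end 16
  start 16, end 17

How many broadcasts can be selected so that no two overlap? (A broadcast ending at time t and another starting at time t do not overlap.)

Order by finish time; keep every interval that doesn't clash with the previous kept one.
By end time: (3,4), (5,6), (8,13), (12,15), (9,16), (16,17), (18,20).
Pick (3,4); next start ≥ 4 → (5,6); next start ≥ 6 → (8,13); next start ≥ 13 → (16,17); next start ≥ 17 → (18,20).
Selected 5 broadcasts.

5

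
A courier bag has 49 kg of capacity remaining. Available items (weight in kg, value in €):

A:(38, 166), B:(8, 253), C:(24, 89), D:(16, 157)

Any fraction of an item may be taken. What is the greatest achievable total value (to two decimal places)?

519.21

Greedy by value/weight ratio, highest first.
Order: B (253/8=31.62) > D (157/16=9.81) > A (166/38=4.37) > C (89/24=3.71)
Fill: take B (8 @ 253) → take D (16 @ 157) → take 25/38 of A → 109.21; 49/49 used.
Total value = 519.21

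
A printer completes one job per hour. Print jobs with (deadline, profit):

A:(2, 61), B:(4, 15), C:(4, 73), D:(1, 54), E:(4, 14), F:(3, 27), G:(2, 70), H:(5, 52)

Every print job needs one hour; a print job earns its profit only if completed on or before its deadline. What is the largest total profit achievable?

283

Sort by profit descending; place each in the latest free slot ≤ its deadline.
By profit: C(d4,73), G(d2,70), A(d2,61), D(d1,54), H(d5,52), F(d3,27), B(d4,15), E(d4,14)
C→slot 4; G→slot 2; A→slot 1; D skipped; H→slot 5; F→slot 3; B skipped; E skipped.
Profit = 61 + 70 + 27 + 73 + 52 = 283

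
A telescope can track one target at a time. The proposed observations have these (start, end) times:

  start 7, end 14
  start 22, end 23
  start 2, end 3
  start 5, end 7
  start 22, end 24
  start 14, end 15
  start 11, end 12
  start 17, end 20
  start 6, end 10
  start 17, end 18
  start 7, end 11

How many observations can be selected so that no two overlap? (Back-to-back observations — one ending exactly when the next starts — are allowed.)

7

Greedy by earliest finish: after sorting by end time, pick each interval compatible with the last pick.
By end time: (2,3), (5,7), (6,10), (7,11), (11,12), (7,14), (14,15), (17,18), (17,20), (22,23), (22,24).
Pick (2,3); next start ≥ 3 → (5,7); next start ≥ 7 → (7,11); next start ≥ 11 → (11,12); next start ≥ 12 → (14,15); next start ≥ 15 → (17,18); next start ≥ 18 → (22,23).
Selected 7 observations.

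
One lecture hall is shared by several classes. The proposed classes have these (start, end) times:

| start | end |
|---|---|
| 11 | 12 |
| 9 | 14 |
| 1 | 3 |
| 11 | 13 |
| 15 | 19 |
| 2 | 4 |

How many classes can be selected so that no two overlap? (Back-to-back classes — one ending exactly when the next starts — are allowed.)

3

Sort by end time and greedily take each interval whose start is ≥ the last chosen end.
Sorted by end: (1,3)  (2,4)  (11,12)  (11,13)  (9,14)  (15,19)
take (1,3); take (11,12); skip (11,13); take (15,19).
Selected 3 classes.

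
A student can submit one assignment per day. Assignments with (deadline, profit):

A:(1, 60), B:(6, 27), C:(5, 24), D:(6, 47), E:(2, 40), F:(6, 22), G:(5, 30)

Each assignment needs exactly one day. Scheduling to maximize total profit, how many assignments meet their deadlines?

6

Profit order: A=60 D=47 E=40 G=30 B=27 C=24 F=22
Assign: A→slot 1, D→slot 6, E→slot 2, G→slot 5, B→slot 4, C→slot 3, F skipped.
Slots: [1:A] [2:E] [3:C] [4:B] [5:G] [6:D]
6 of 7 scheduled.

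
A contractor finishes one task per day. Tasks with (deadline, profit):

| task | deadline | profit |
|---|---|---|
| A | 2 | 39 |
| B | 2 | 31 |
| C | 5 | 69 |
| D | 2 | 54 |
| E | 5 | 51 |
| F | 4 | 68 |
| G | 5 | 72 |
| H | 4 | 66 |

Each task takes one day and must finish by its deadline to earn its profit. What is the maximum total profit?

By profit: G(d5,72), C(d5,69), F(d4,68), H(d4,66), D(d2,54), E(d5,51), A(d2,39), B(d2,31)
G→slot 5; C→slot 4; F→slot 3; H→slot 2; D→slot 1; E skipped; A skipped; B skipped.
Profit = 54 + 66 + 68 + 69 + 72 = 329

329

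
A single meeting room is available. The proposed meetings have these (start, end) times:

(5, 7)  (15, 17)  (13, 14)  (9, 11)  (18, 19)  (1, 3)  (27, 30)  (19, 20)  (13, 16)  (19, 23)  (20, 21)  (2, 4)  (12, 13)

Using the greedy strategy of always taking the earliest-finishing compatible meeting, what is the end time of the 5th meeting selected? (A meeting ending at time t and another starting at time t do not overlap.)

Sorted by end: (1,3)  (2,4)  (5,7)  (9,11)  (12,13)  (13,14)  (13,16)  (15,17)  (18,19)  (19,20)  (20,21)  (19,23)  (27,30)
take (1,3); take (5,7); take (9,11); take (12,13); take (13,14); take (15,17); take (18,19); take (19,20); take (20,21); take (27,30).
Selected: (1,3) (5,7) (9,11) (12,13) (13,14) (15,17) (18,19) (19,20) (20,21) (27,30)

14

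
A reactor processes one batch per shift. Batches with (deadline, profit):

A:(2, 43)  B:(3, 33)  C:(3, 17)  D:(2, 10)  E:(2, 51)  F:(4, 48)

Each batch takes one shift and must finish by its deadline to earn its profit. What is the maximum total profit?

By profit: E(d2,51), F(d4,48), A(d2,43), B(d3,33), C(d3,17), D(d2,10)
E→slot 2; F→slot 4; A→slot 1; B→slot 3; C skipped; D skipped.
Profit = 43 + 51 + 33 + 48 = 175

175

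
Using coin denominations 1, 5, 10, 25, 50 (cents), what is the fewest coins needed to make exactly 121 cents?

5

Use the largest denomination that fits, subtract, and repeat.
121 − 2×50→21 − 2×10→1 − 1×1→0
Total coins = 2 + 2 + 1 = 5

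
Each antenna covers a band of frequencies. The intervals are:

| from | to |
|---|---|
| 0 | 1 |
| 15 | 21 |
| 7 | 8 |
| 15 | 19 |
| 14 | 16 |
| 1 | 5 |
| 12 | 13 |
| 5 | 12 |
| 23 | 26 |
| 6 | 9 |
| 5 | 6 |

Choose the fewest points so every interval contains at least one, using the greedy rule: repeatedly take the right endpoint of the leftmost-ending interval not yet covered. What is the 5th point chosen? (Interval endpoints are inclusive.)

Process intervals by earliest right end; each time one isn't hit yet, stab at its right endpoint.
Sorted: [0,1] [1,5] [5,6] [7,8] [6,9] [5,12] [12,13] [14,16] [15,19] [15,21] [23,26]
{[0,1],[1,5]} hit by 1; {[5,6]} hit by 6; {[7,8],[6,9],[5,12]} hit by 8; {[12,13]} hit by 13; {[14,16],[15,19],[15,21]} hit by 16; {[23,26]} hit by 26.
Points: 1, 6, 8, 13, 16, 26 (6 total).

16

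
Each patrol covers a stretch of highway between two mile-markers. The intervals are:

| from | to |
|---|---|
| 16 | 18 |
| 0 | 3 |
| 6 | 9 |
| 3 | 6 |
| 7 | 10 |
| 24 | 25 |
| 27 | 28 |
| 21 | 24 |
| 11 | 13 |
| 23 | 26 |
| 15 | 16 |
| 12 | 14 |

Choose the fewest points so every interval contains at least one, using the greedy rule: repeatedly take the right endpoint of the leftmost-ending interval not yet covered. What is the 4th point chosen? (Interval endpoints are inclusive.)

16

Sort by right endpoint; whenever an interval is uncovered, place a point at its right end.
Sorted: [0,3] [3,6] [6,9] [7,10] [11,13] [12,14] [15,16] [16,18] [21,24] [24,25] [23,26] [27,28]
{[0,3],[3,6]} hit by 3; {[6,9],[7,10]} hit by 9; {[11,13],[12,14]} hit by 13; {[15,16],[16,18]} hit by 16; {[21,24],[24,25],[23,26]} hit by 24; {[27,28]} hit by 28.
Points: 3, 9, 13, 16, 24, 28 (6 total).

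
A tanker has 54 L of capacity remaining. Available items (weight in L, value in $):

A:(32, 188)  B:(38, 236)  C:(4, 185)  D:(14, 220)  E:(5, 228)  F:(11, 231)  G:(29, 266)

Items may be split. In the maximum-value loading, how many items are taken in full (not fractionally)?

Ratios (sorted): C 46.25, E 45.60, F 21.00, D 15.71, G 9.17, B 6.21, A 5.88
take C (4 @ 185); take E (5 @ 228); take F (11 @ 231); take D (14 @ 220); take 20/29 of G → 183.45. Capacity used 54/54.
4 item(s) taken whole; one partial (take 20/29 of G).

4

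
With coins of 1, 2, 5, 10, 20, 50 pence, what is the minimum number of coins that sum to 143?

Use the largest denomination that fits, subtract, and repeat.
143 = 2×50 + 2×20 + 1×2 + 1×1
Total coins = 2 + 2 + 1 + 1 = 6

6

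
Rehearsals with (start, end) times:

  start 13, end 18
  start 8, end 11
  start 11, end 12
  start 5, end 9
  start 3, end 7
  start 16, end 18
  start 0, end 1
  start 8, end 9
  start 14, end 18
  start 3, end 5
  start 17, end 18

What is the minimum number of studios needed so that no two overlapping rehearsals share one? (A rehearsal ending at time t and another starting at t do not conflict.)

Count concurrent intervals with a sweep; the peak is the room count.
Events (time:±→running): 0:+→1 1:-→0 3:+→1 3:+→2 5:-→1 5:+→2 7:-→1 8:+→2 8:+→3 9:-→2 9:-→1 11:-→0 11:+→1 12:-→0 13:+→1 14:+→2 16:+→3 17:+→4 … peak 4.

4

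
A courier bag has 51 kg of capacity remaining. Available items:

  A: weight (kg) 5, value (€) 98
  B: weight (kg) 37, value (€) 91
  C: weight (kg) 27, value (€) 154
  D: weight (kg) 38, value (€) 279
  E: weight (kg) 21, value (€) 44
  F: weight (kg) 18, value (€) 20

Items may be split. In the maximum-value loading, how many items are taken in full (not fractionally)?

2

Sort by value per unit weight and fill in that order.
Order: A (98/5=19.60) > D (279/38=7.34) > C (154/27=5.70) > B (91/37=2.46) > E (44/21=2.10) > F (20/18=1.11)
Fill: take A (5 @ 98) → take D (38 @ 279) → take 8/27 of C → 45.63; 51/51 used.
2 item(s) taken whole; one partial (take 8/27 of C).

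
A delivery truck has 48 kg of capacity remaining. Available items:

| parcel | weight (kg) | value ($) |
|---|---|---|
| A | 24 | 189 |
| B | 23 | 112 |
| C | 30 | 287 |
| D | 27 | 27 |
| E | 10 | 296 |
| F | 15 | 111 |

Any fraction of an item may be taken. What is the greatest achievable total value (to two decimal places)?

Greedy by value/weight ratio, highest first.
Order: E (296/10=29.60) > C (287/30=9.57) > A (189/24=7.88) > F (111/15=7.40) > B (112/23=4.87) > D (27/27=1.00)
Fill: take E (10 @ 296) → take C (30 @ 287) → take 8/24 of A → 63.00; 48/48 used.
Total value = 646.00

646.00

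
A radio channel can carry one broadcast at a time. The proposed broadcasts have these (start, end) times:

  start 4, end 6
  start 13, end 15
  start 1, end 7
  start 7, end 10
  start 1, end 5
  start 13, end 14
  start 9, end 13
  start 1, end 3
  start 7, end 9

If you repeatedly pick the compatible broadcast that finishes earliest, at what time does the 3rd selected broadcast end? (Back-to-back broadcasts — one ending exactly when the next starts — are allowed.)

Sort by end time and greedily take each interval whose start is ≥ the last chosen end.
By end time: (1,3), (1,5), (4,6), (1,7), (7,9), (7,10), (9,13), (13,14), (13,15).
Pick (1,3); next start ≥ 3 → (4,6); next start ≥ 6 → (7,9); next start ≥ 9 → (9,13); next start ≥ 13 → (13,14).
Selected: (1,3) (4,6) (7,9) (9,13) (13,14)

9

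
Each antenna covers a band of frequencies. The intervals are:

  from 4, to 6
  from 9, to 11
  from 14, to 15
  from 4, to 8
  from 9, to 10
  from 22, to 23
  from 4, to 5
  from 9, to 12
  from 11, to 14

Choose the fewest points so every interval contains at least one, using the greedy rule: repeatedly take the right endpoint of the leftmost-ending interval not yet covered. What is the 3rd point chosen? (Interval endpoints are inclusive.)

14

Process intervals by earliest right end; each time one isn't hit yet, stab at its right endpoint.
By right end: [4,5]  [4,6]  [4,8]  [9,10]  [9,11]  [9,12]  [11,14]  [14,15]  [22,23]
[4,5] uncovered → point at 5; [9,10] uncovered → point at 10; [11,14] uncovered → point at 14; [22,23] uncovered → point at 23.
Points: 5, 10, 14, 23 (4 total).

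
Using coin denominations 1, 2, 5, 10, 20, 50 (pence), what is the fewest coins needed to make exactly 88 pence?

88 − 1×50→38 − 1×20→18 − 1×10→8 − 1×5→3 − 1×2→1 − 1×1→0
Total coins = 1 + 1 + 1 + 1 + 1 + 1 = 6

6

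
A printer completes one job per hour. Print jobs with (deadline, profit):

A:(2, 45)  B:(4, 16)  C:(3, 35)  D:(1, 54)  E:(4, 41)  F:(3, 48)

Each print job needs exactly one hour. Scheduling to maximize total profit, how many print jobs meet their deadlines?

4

Profit order: D=54 F=48 A=45 E=41 C=35 B=16
Assign: D→slot 1, F→slot 3, A→slot 2, E→slot 4, C skipped, B skipped.
Slots: [1:D] [2:A] [3:F] [4:E]
4 of 6 scheduled.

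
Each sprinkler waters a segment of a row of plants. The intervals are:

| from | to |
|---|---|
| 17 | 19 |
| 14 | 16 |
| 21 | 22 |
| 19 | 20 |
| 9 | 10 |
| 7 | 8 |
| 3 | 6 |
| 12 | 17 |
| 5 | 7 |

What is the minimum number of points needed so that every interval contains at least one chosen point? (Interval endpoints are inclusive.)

6

Sort by right endpoint; whenever an interval is uncovered, place a point at its right end.
Sorted: [3,6] [5,7] [7,8] [9,10] [14,16] [12,17] [17,19] [19,20] [21,22]
{[3,6],[5,7]} hit by 6; {[7,8]} hit by 8; {[9,10]} hit by 10; {[14,16],[12,17]} hit by 16; {[17,19],[19,20]} hit by 19; {[21,22]} hit by 22.
Points: 6, 8, 10, 16, 19, 22 (6 total).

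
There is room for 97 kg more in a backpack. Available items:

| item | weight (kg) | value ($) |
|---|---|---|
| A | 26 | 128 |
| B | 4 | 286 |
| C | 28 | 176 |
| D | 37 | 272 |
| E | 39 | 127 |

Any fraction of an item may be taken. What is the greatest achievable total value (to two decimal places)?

868.51

Order: B (286/4=71.50) > D (272/37=7.35) > C (176/28=6.29) > A (128/26=4.92) > E (127/39=3.26)
Fill: take B (4 @ 286) → take D (37 @ 272) → take C (28 @ 176) → take A (26 @ 128) → take 2/39 of E → 6.51; 97/97 used.
Total value = 868.51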